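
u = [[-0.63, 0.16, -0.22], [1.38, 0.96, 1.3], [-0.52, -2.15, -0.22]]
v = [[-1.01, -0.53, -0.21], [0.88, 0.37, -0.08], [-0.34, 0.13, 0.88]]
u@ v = [[0.85, 0.36, -0.07],[-0.99, -0.21, 0.78],[-1.29, -0.55, 0.09]]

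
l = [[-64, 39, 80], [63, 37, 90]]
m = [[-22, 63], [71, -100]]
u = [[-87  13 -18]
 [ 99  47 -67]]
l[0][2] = 80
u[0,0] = -87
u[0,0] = -87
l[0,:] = [-64, 39, 80]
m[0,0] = -22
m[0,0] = -22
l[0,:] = [-64, 39, 80]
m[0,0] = -22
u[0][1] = 13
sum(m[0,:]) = 41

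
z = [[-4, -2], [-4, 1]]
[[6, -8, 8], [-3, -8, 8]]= z @ [[0, 2, -2], [-3, 0, 0]]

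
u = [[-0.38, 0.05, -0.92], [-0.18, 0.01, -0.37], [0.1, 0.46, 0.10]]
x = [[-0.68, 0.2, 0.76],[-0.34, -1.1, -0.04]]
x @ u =[[0.3, 0.32, 0.63], [0.32, -0.05, 0.72]]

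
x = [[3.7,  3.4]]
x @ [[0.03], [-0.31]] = [[-0.94]]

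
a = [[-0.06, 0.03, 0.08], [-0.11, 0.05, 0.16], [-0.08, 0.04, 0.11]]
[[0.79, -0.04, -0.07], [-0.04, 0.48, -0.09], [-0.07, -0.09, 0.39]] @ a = [[-0.04, 0.02, 0.05],[-0.04, 0.02, 0.06],[-0.02, 0.01, 0.02]]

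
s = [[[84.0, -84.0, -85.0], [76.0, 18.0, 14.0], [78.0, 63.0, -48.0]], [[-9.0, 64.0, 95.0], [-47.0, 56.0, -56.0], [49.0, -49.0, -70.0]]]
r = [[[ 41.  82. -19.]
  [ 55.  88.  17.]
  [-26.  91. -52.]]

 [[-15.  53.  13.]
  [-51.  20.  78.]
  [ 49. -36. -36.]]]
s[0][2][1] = 63.0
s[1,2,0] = 49.0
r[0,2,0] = -26.0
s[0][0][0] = 84.0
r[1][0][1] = 53.0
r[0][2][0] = -26.0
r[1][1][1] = 20.0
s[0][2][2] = -48.0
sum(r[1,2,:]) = -23.0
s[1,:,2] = [95.0, -56.0, -70.0]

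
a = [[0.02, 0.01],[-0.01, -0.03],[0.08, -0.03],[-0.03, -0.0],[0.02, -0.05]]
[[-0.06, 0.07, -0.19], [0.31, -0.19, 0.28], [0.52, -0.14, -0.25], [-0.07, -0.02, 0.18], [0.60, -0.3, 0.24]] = a @ [[2.33, 0.50, -5.9],  [-10.99, 6.13, -7.24]]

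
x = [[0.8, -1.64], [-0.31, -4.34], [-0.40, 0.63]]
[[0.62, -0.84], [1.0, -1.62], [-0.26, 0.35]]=x@[[0.26,-0.25], [-0.25,0.39]]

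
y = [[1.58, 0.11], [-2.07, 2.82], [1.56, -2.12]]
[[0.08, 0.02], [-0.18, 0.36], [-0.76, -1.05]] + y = [[1.66,0.13], [-2.25,3.18], [0.8,-3.17]]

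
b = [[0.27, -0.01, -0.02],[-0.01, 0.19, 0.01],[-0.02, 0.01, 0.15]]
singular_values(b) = [0.27, 0.19, 0.15]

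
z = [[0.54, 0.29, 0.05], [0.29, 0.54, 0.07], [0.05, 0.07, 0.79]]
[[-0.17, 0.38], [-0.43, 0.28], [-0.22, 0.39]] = z @ [[0.16,0.6],[-0.86,0.13],[-0.21,0.45]]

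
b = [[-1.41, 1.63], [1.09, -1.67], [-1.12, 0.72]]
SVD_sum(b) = [[-1.40, 1.64], [1.29, -1.5], [-0.83, 0.97]] + [[-0.01, -0.01], [-0.2, -0.17], [-0.29, -0.25]]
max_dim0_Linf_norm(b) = 1.67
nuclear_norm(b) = 3.65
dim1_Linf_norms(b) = [1.63, 1.67, 1.12]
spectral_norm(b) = 3.19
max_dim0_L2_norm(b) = 2.44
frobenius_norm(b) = 3.22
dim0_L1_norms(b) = [3.62, 4.02]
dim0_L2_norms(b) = [2.1, 2.44]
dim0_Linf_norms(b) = [1.41, 1.67]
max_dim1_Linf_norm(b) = 1.67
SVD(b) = [[-0.68,-0.02], [0.62,-0.56], [-0.40,-0.83]] @ diag([3.1908832928361592, 0.46158835719617963]) @ [[0.65, -0.76], [0.76, 0.65]]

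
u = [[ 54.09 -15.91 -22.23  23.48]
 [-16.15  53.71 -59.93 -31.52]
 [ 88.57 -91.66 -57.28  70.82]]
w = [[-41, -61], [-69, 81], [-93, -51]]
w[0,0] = -41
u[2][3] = 70.82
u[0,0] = 54.09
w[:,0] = [-41, -69, -93]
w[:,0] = [-41, -69, -93]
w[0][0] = -41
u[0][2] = -22.23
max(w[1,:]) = 81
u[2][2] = -57.28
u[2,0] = 88.57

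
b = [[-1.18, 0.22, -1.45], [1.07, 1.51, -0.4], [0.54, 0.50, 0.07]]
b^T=[[-1.18, 1.07, 0.54], [0.22, 1.51, 0.5], [-1.45, -0.4, 0.07]]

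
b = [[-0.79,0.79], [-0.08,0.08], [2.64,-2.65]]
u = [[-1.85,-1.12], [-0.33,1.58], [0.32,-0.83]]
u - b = [[-1.06, -1.91], [-0.25, 1.50], [-2.32, 1.82]]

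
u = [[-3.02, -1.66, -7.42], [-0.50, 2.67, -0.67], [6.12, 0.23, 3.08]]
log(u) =[[1.0, -0.39, -1.96], [0.0, 1.00, -0.17], [1.59, 0.36, 2.61]]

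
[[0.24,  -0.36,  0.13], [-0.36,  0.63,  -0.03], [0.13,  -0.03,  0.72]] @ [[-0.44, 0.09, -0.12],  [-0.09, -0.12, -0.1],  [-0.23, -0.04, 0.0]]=[[-0.1,0.06,0.01], [0.11,-0.11,-0.02], [-0.22,-0.01,-0.01]]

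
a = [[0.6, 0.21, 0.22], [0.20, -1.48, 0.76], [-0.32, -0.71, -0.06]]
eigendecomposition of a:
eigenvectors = [[0.90, -0.29, -0.18], [-0.08, 0.52, 0.82], [-0.43, 0.81, 0.55]]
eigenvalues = [0.48, -0.4, -1.02]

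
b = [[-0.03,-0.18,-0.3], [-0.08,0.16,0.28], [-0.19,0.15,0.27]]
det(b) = 0.00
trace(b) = 0.40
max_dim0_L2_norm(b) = 0.49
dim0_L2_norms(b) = [0.21, 0.28, 0.49]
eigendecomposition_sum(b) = [[0.1, -0.14, -0.24], [-0.11, 0.15, 0.27], [-0.12, 0.17, 0.3]] + [[-0.13, -0.04, -0.06], [0.03, 0.01, 0.01], [-0.07, -0.02, -0.03]] + [[0.0, 0.00, -0.00], [-0.0, -0.00, 0.00], [0.0, 0.00, -0.0]]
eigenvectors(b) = [[-0.51,0.87,0.05], [0.57,-0.19,-0.86], [0.65,0.46,0.51]]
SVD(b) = [[0.57, 0.72, -0.4], [-0.57, -0.00, -0.82], [-0.59, 0.69, 0.41]] @ diag([0.5832494492958473, 0.1581708967372104, 0.0014308464059641676]) @ [[0.24, -0.48, -0.84],[-0.97, -0.16, -0.18],[-0.05, 0.86, -0.51]]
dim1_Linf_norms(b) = [0.3, 0.28, 0.27]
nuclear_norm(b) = 0.74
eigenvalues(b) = [0.55, -0.15, -0.0]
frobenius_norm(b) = 0.60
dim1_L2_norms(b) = [0.35, 0.33, 0.36]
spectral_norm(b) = 0.58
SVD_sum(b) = [[0.08, -0.16, -0.28],  [-0.08, 0.16, 0.28],  [-0.08, 0.17, 0.29]] + [[-0.11,-0.02,-0.02], [0.00,0.00,0.00], [-0.11,-0.02,-0.02]] + [[0.0,-0.0,0.0], [0.00,-0.00,0.00], [-0.00,0.0,-0.00]]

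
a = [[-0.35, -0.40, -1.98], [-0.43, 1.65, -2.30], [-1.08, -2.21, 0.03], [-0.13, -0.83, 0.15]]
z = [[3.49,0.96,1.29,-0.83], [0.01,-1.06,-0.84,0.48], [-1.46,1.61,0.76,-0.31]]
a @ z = [[1.67, -3.10, -1.62, 0.71], [1.87, -5.86, -3.69, 1.86], [-3.84, 1.35, 0.49, -0.17], [-0.68, 1.0, 0.64, -0.34]]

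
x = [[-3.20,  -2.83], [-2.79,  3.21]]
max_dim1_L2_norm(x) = 4.27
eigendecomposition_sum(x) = [[-3.73, -1.41], [-1.39, -0.53]] + [[0.53,-1.42], [-1.40,3.74]]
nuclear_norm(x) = 8.52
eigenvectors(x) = [[-0.94, 0.35], [-0.35, -0.94]]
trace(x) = 0.01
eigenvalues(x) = [-4.26, 4.27]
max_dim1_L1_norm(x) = 6.03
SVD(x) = [[-0.85, 0.52], [0.52, 0.85]] @ diag([4.28302388491419, 4.241792828658015]) @ [[0.30, 0.95], [-0.95, 0.30]]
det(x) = -18.17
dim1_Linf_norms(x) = [3.2, 3.21]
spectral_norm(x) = 4.28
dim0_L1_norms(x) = [5.99, 6.04]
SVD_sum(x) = [[-1.09, -3.49], [0.67, 2.13]] + [[-2.11, 0.66],[-3.46, 1.08]]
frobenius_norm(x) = 6.03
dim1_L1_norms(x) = [6.03, 6.0]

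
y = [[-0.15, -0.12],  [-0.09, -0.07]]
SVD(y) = [[-0.86,-0.51], [-0.51,0.86]] @ diag([0.22337904182709376, 0.0013430087153485603]) @ [[0.78, 0.62], [-0.62, 0.78]]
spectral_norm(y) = 0.22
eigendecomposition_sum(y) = [[-0.15, -0.12], [-0.09, -0.07]] + [[0.00, -0.00], [-0.00, 0.00]]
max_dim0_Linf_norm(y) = 0.15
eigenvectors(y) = [[-0.86, 0.62], [-0.51, -0.78]]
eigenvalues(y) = [-0.22, 0.0]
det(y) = -0.00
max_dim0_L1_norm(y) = 0.24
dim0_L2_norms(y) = [0.17, 0.14]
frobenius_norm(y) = 0.22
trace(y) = -0.22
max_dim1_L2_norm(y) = 0.19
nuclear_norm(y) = 0.22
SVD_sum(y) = [[-0.15, -0.12], [-0.09, -0.07]] + [[0.00, -0.00], [-0.0, 0.00]]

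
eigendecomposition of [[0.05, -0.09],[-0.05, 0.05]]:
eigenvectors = [[0.8,0.80], [-0.6,0.60]]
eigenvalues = [0.12, -0.02]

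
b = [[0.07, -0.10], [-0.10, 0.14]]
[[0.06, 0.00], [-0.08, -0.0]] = b@[[0.18, 0.44],[-0.46, 0.29]]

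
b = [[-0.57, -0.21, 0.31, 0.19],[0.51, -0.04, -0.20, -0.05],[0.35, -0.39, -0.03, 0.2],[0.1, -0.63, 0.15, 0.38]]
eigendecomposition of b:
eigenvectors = [[-0.56, 0.29, -0.28, -0.37],[0.58, 0.01, -0.55, -0.42],[0.51, 0.49, -0.49, -0.78],[0.31, 0.82, -0.61, -0.29]]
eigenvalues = [-0.74, 0.5, -0.02, -0.0]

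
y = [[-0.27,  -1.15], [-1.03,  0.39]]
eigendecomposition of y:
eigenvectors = [[-0.82, 0.62], [-0.57, -0.79]]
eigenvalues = [-1.08, 1.2]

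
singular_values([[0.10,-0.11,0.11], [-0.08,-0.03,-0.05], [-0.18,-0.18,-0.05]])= [0.28, 0.19, 0.01]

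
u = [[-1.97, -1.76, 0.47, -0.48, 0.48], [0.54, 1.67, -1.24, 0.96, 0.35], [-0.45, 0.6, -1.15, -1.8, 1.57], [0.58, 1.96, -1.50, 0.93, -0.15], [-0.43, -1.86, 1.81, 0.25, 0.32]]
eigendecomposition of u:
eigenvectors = [[-0.3, 0.47, -0.93, 0.45, -0.17], [0.48, 0.17, 0.20, -0.64, 0.54], [-0.32, 0.78, 0.17, -0.6, 0.60], [0.62, 0.16, 0.15, 0.12, 0.1], [-0.44, -0.35, -0.21, 0.11, 0.55]]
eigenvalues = [3.08, -2.35, -1.49, -0.1, 0.65]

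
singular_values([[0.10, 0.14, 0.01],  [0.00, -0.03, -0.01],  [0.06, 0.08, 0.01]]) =[0.2, 0.02, 0.0]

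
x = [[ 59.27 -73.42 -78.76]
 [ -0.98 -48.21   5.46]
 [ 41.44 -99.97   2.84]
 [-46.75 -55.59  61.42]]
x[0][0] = 59.27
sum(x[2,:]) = -55.69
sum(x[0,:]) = -92.91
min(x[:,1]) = -99.97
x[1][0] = -0.98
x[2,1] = -99.97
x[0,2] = -78.76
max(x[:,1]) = -48.21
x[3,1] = -55.59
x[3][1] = -55.59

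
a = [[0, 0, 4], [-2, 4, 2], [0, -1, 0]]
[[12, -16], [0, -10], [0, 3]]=a@ [[3, -5], [0, -3], [3, -4]]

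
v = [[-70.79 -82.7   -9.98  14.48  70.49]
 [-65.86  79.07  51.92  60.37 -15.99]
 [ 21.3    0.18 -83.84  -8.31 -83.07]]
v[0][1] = -82.7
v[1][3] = 60.37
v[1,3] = 60.37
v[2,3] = -8.31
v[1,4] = -15.99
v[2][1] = 0.18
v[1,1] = 79.07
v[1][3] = 60.37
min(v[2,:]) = -83.84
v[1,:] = [-65.86, 79.07, 51.92, 60.37, -15.99]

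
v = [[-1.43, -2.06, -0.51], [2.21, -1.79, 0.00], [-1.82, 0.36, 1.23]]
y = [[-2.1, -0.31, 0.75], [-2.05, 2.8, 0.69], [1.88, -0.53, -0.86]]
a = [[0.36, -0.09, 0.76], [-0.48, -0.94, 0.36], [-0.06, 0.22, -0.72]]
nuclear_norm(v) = 7.13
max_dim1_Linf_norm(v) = 2.21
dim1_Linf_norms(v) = [2.06, 2.21, 1.82]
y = a @ v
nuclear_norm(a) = 2.32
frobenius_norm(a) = 1.59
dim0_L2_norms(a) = [0.6, 0.97, 1.11]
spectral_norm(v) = 3.39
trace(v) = -1.99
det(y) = 1.30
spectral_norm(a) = 1.30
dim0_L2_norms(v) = [3.2, 2.75, 1.33]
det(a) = 0.13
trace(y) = -0.16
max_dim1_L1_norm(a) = 1.78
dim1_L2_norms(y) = [2.25, 3.54, 2.13]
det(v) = 10.00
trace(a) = -1.30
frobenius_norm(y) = 4.71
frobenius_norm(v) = 4.43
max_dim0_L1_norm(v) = 5.46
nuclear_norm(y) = 6.41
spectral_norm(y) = 4.26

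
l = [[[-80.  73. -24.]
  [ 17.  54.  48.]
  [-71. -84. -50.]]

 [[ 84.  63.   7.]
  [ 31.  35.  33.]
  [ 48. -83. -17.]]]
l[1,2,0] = 48.0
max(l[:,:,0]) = 84.0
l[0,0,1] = 73.0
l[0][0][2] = -24.0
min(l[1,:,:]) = -83.0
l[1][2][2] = -17.0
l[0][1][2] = 48.0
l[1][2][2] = -17.0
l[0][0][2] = -24.0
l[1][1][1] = 35.0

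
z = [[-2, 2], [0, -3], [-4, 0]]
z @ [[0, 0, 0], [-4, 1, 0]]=[[-8, 2, 0], [12, -3, 0], [0, 0, 0]]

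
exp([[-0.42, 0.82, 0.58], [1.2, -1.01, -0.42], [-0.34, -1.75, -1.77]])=[[0.82,0.29,0.19], [0.74,0.66,0.0], [-0.57,-0.63,0.17]]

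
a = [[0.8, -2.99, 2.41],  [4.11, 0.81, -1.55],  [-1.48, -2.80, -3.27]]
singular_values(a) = [4.89, 4.34, 3.65]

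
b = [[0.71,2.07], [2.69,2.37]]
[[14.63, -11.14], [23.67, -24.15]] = b @ [[3.69,-6.07], [5.80,-3.30]]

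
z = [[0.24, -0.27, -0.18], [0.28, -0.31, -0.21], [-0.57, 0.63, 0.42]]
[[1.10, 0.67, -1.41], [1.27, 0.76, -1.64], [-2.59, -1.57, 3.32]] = z@[[2.84, 1.42, -3.17],[-2.2, -2.58, 1.59],[0.99, 2.06, 1.22]]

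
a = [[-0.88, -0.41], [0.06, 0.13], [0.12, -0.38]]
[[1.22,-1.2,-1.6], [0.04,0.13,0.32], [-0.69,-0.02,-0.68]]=a@[[-1.94, 1.16, 0.86], [1.2, 0.43, 2.06]]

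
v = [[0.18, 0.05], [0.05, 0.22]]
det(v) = 0.04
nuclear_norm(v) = 0.40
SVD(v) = [[0.56, 0.83], [0.83, -0.56]] @ diag([0.2538516480713451, 0.14614835192865494]) @ [[0.56, 0.83], [0.83, -0.56]]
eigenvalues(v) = [0.15, 0.25]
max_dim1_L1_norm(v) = 0.27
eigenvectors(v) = [[-0.83, -0.56],  [0.56, -0.83]]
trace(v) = 0.40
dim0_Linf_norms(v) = [0.18, 0.22]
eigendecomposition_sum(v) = [[0.1, -0.07], [-0.07, 0.05]] + [[0.08, 0.12], [0.12, 0.17]]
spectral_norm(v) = 0.25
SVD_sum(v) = [[0.08, 0.12], [0.12, 0.17]] + [[0.10, -0.07],[-0.07, 0.05]]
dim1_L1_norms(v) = [0.23, 0.27]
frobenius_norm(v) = 0.29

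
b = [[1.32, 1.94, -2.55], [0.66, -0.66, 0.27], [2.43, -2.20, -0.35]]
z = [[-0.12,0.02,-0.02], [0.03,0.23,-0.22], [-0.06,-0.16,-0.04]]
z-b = [[-1.44,-1.92,2.53], [-0.63,0.89,-0.49], [-2.49,2.04,0.31]]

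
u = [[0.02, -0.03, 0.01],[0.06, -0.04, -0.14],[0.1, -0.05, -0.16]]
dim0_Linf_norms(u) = [0.1, 0.05, 0.16]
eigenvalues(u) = [-0.2, 0.03, -0.02]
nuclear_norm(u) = 0.30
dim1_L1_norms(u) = [0.06, 0.24, 0.31]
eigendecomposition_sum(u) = [[0.01, -0.00, -0.01], [0.08, -0.03, -0.15], [0.09, -0.04, -0.17]] + [[0.02, -0.02, 0.01],[-0.01, 0.01, -0.00],[0.01, -0.01, 0.01]] + [[-0.01,-0.01,0.01],[-0.01,-0.01,0.01],[-0.0,-0.00,0.0]]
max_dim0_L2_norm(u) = 0.21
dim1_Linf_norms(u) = [0.03, 0.14, 0.16]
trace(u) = -0.18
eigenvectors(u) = [[-0.06,-0.83,-0.58], [-0.65,0.25,-0.8], [-0.75,-0.49,-0.13]]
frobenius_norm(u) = 0.25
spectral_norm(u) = 0.25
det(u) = 0.00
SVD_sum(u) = [[0.0, -0.00, -0.01], [0.07, -0.04, -0.13], [0.09, -0.05, -0.17]] + [[0.02,-0.02,0.02], [-0.01,0.01,-0.01], [0.0,-0.0,0.00]] + [[-0.0, -0.0, -0.00], [-0.01, -0.01, -0.00], [0.01, 0.01, 0.0]]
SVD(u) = [[-0.03, 0.94, -0.34],  [-0.63, -0.28, -0.73],  [-0.78, 0.19, 0.60]] @ diag([0.2502825359204165, 0.038416781059928205, 0.013520471376360145]) @ [[-0.46, 0.26, 0.85], [0.53, -0.68, 0.50], [0.71, 0.68, 0.18]]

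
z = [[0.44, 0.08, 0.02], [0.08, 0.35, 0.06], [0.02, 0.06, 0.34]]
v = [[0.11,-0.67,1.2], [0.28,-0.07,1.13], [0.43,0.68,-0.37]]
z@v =[[0.08, -0.29, 0.61],  [0.13, -0.04, 0.47],  [0.17, 0.21, -0.03]]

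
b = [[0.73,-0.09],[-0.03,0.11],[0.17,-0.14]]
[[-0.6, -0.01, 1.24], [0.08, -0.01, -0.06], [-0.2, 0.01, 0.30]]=b@[[-0.76,-0.03,1.68],[0.51,-0.09,-0.13]]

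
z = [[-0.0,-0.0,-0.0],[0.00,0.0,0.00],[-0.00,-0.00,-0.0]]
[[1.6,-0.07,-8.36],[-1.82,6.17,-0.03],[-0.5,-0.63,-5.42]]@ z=[[0.0, 0.0, 0.0],[0.00, 0.00, 0.00],[0.00, 0.00, 0.0]]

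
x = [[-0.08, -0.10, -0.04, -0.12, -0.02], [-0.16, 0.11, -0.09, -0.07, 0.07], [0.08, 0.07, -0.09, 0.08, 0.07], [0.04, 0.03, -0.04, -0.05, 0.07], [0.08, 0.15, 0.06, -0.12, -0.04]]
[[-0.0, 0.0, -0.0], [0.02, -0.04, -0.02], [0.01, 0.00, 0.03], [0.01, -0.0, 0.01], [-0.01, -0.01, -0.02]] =x @ [[-0.05, 0.14, 0.16], [0.05, -0.11, -0.11], [-0.07, -0.03, -0.16], [0.02, 0.01, 0.05], [0.08, -0.05, 0.06]]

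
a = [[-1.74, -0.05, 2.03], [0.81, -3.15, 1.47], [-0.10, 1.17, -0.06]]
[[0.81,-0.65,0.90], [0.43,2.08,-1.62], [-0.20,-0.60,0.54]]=a @ [[-0.38,0.54,-0.45], [-0.2,-0.46,0.43], [0.07,0.13,0.07]]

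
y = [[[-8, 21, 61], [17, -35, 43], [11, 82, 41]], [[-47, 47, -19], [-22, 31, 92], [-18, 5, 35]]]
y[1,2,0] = -18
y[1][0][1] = 47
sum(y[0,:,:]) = 233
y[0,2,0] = 11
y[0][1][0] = 17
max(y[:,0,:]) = 61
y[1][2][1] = 5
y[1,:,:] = [[-47, 47, -19], [-22, 31, 92], [-18, 5, 35]]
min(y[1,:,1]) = 5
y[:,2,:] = [[11, 82, 41], [-18, 5, 35]]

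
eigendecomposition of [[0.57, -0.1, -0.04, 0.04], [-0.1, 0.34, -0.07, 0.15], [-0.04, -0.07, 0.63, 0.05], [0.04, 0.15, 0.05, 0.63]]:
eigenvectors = [[0.31, 0.90, 0.29, -0.08], [0.85, -0.34, 0.25, 0.32], [0.22, 0.24, -0.88, 0.35], [-0.37, 0.12, 0.29, 0.88]]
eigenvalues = [0.22, 0.6, 0.65, 0.7]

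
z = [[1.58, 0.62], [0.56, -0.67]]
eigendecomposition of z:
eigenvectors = [[0.97, -0.25], [0.23, 0.97]]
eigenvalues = [1.72, -0.81]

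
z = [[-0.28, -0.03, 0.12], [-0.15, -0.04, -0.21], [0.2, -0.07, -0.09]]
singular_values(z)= [0.38, 0.25, 0.07]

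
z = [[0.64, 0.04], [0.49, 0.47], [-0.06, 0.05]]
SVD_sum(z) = [[0.54, 0.25], [0.58, 0.27], [-0.03, -0.01]] + [[0.10, -0.21], [-0.09, 0.20], [-0.03, 0.06]]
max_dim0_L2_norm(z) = 0.81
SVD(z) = [[-0.68, 0.71],[-0.73, -0.67],[0.04, -0.22]] @ diag([0.877803477120272, 0.3282697908056118]) @ [[-0.91,  -0.42], [0.42,  -0.91]]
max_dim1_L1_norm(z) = 0.96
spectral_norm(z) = 0.88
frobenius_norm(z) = 0.94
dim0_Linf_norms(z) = [0.64, 0.47]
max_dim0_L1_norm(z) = 1.19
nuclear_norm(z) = 1.21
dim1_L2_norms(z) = [0.64, 0.68, 0.08]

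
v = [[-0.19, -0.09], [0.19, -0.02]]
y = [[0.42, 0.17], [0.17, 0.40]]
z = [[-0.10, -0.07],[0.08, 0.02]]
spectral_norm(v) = 0.27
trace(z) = -0.08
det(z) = 0.00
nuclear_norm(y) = 0.82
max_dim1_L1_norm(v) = 0.28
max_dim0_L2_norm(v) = 0.27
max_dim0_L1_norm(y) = 0.59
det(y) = 0.14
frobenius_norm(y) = 0.63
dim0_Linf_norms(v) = [0.19, 0.09]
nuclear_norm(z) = 0.17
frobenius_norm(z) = 0.15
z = v @ y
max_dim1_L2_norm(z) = 0.12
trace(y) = 0.82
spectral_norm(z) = 0.15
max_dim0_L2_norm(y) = 0.45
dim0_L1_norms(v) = [0.38, 0.11]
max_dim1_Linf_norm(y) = 0.42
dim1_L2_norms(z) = [0.12, 0.08]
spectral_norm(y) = 0.58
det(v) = 0.02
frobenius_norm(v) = 0.28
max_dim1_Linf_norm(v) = 0.19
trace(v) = -0.21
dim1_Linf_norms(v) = [0.19, 0.19]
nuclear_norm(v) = 0.35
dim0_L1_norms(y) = [0.59, 0.57]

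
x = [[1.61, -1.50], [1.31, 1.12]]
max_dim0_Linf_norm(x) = 1.61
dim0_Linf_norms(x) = [1.61, 1.5]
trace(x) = 2.73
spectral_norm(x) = 2.22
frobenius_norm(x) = 2.80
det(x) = 3.77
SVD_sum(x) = [[1.81, -1.2], [0.40, -0.26]] + [[-0.20, -0.3], [0.91, 1.38]]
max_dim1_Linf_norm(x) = 1.61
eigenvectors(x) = [[0.73+0.00j, 0.73-0.00j], [0.12-0.67j, (0.12+0.67j)]]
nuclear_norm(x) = 3.92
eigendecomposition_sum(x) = [[0.80+0.57j, -0.75+0.74j],[(0.65-0.65j), 0.56+0.81j]] + [[(0.8-0.57j),(-0.75-0.74j)], [(0.66+0.65j),0.56-0.81j]]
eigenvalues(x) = [(1.36+1.38j), (1.36-1.38j)]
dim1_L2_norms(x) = [2.2, 1.72]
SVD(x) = [[-0.98, -0.21], [-0.21, 0.98]] @ diag([2.2216636586760026, 1.6961163249371662]) @ [[-0.83, 0.55], [0.55, 0.83]]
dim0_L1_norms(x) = [2.92, 2.62]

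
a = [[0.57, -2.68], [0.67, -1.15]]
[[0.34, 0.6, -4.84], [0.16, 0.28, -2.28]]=a@[[0.03, 0.06, -0.49], [-0.12, -0.21, 1.70]]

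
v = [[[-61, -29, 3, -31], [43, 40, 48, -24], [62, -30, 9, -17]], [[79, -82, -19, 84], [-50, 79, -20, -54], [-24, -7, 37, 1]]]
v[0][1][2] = 48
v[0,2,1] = -30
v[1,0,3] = 84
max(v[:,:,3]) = 84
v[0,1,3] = -24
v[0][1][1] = 40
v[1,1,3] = -54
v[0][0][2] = 3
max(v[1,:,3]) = 84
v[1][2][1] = -7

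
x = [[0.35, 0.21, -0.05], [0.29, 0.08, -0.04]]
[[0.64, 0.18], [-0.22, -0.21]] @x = [[0.28, 0.15, -0.04],[-0.14, -0.06, 0.02]]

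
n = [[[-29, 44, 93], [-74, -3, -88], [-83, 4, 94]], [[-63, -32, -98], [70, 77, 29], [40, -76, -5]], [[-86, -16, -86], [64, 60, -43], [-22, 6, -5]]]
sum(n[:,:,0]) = -183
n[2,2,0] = -22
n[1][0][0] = -63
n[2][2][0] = -22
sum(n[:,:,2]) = -109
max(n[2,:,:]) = 64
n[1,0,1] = -32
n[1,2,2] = -5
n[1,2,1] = -76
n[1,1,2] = 29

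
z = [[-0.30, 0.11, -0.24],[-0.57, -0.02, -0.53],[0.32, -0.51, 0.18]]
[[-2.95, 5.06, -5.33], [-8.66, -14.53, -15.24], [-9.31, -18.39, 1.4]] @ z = [[-3.70, 2.29, -2.93], [6.00, 7.11, 7.04], [13.72, -1.37, 12.23]]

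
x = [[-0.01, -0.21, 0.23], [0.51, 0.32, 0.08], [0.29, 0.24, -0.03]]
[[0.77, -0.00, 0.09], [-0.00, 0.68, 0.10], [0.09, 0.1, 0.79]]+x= [[0.76, -0.21, 0.32], [0.51, 1.0, 0.18], [0.38, 0.34, 0.76]]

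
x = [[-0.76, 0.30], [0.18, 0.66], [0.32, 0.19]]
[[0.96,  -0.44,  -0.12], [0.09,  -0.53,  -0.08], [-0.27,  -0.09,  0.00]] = x@[[-1.09, 0.23, 0.1], [0.44, -0.87, -0.15]]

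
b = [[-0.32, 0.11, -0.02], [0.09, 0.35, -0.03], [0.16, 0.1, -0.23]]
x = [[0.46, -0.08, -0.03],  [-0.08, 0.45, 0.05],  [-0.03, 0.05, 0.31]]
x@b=[[-0.16, 0.02, 0.0],  [0.07, 0.15, -0.02],  [0.06, 0.05, -0.07]]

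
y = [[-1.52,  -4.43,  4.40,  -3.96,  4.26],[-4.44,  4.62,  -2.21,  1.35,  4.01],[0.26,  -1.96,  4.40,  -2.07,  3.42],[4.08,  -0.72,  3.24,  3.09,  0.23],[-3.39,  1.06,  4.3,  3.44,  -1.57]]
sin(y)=[[-6.87, 2.88, 5.51, 6.98, -16.83], [-8.43, 4.37, 9.14, 9.92, -13.60], [-8.18, -2.08, 6.15, 0.19, -4.16], [0.83, -6.76, 0.18, -8.87, 10.14], [17.87, 3.79, -9.29, 0.46, 0.42]]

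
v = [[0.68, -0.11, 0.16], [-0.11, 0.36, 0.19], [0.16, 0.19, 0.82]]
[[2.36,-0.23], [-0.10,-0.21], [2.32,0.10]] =v@ [[2.78, -0.61], [-0.72, -1.01], [2.45, 0.47]]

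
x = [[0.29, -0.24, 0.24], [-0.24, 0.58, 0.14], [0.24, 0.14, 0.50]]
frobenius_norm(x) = 0.97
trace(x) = 1.37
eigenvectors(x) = [[0.76, 0.47, 0.45],[0.43, -0.88, 0.19],[-0.49, -0.05, 0.87]]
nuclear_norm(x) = 1.37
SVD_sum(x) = [[0.16, -0.30, -0.02],[-0.3, 0.56, 0.03],[-0.02, 0.03, 0.0]] + [[0.13,0.06,0.26], [0.06,0.02,0.11], [0.26,0.11,0.50]] + [[0.0, 0.0, -0.00],[0.00, 0.0, -0.00],[-0.00, -0.00, 0.0]]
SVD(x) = [[-0.47,-0.45,-0.76],[0.88,-0.19,-0.43],[0.05,-0.87,0.49]] @ diag([0.7156070774956225, 0.6542220429168837, 0.0001708795874939318]) @ [[-0.47, 0.88, 0.05], [-0.45, -0.19, -0.87], [-0.76, -0.43, 0.49]]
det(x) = 0.00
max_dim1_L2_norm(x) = 0.64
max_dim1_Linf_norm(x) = 0.58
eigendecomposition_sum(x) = [[0.00, 0.00, -0.0], [0.0, 0.00, -0.0], [-0.00, -0.0, 0.00]] + [[0.16, -0.30, -0.02], [-0.3, 0.56, 0.03], [-0.02, 0.03, 0.0]] + [[0.13, 0.06, 0.26],[0.06, 0.02, 0.11],[0.26, 0.11, 0.5]]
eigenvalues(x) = [0.0, 0.72, 0.65]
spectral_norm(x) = 0.72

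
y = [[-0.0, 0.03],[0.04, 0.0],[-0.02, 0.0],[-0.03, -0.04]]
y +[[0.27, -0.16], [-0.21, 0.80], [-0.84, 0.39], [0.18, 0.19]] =[[0.27, -0.13],[-0.17, 0.8],[-0.86, 0.39],[0.15, 0.15]]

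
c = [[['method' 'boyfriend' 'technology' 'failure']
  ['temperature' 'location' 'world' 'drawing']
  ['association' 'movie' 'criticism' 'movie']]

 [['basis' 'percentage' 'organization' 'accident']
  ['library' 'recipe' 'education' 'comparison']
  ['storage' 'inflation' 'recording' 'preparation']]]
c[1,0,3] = 'accident'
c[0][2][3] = 'movie'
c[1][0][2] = 'organization'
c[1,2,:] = ['storage', 'inflation', 'recording', 'preparation']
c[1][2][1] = 'inflation'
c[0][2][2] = 'criticism'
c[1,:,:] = [['basis', 'percentage', 'organization', 'accident'], ['library', 'recipe', 'education', 'comparison'], ['storage', 'inflation', 'recording', 'preparation']]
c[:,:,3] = [['failure', 'drawing', 'movie'], ['accident', 'comparison', 'preparation']]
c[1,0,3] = 'accident'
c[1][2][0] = 'storage'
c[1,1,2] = 'education'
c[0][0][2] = 'technology'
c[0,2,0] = 'association'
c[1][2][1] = 'inflation'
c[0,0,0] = 'method'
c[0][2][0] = 'association'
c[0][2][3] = 'movie'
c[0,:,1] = ['boyfriend', 'location', 'movie']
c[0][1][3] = 'drawing'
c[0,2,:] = ['association', 'movie', 'criticism', 'movie']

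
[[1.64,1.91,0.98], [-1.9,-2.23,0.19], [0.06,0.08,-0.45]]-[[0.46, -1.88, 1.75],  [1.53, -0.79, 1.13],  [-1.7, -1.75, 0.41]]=[[1.18, 3.79, -0.77], [-3.43, -1.44, -0.94], [1.76, 1.83, -0.86]]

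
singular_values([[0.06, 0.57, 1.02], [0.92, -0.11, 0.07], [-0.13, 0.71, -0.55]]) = [1.2, 1.01, 0.77]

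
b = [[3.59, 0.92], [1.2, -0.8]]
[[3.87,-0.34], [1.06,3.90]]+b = [[7.46, 0.58], [2.26, 3.10]]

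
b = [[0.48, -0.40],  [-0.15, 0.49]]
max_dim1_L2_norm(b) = 0.62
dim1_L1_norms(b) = [0.88, 0.64]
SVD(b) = [[-0.78, 0.62],[0.62, 0.78]] @ diag([0.7758947295151476, 0.22580382793614479]) @ [[-0.61, 0.80], [0.8, 0.61]]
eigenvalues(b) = [0.24, 0.73]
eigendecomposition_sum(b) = [[0.12, 0.2], [0.07, 0.12]] + [[0.36,-0.60],[-0.22,0.37]]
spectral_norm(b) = 0.78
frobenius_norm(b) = 0.81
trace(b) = 0.97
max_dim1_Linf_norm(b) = 0.49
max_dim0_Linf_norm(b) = 0.49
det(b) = 0.18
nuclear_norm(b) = 1.00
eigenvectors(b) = [[-0.86, 0.85],  [-0.51, -0.53]]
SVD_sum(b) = [[0.37,-0.48], [-0.29,0.38]] + [[0.11, 0.08], [0.14, 0.11]]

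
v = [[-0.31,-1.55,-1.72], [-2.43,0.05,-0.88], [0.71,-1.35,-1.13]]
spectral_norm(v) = 3.03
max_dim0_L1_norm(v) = 3.73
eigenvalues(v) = [1.3, -0.01, -2.68]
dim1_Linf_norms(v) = [1.72, 2.43, 1.35]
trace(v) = -1.39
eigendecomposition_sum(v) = [[0.46, -0.36, -0.19],[-1.63, 1.28, 0.69],[1.04, -0.82, -0.44]] + [[-0.0, 0.00, 0.00], [-0.01, 0.00, 0.01], [0.01, -0.00, -0.01]] + [[-0.77, -1.19, -1.53], [-0.79, -1.23, -1.58], [-0.34, -0.53, -0.68]]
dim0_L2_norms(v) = [2.55, 2.06, 2.24]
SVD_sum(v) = [[-0.86, -1.27, -1.65],[-0.59, -0.87, -1.13],[-0.5, -0.74, -0.96]] + [[0.55, -0.28, -0.08], [-1.84, 0.92, 0.25], [1.21, -0.61, -0.17]] + [[-0.00, -0.00, 0.0],[0.0, 0.0, -0.00],[0.00, 0.00, -0.00]]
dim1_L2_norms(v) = [2.34, 2.58, 1.9]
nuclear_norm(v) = 5.59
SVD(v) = [[-0.74, 0.24, -0.62],[-0.51, -0.81, 0.29],[-0.43, 0.53, 0.73]] @ diag([3.031735685308764, 2.559465722824289, 0.003734717251292726]) @ [[0.38,  0.56,  0.73], [0.89,  -0.44,  -0.12], [0.26,  0.7,  -0.67]]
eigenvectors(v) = [[-0.23, 0.26, 0.66], [0.82, 0.69, 0.69], [-0.52, -0.67, 0.29]]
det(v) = 0.03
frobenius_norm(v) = 3.97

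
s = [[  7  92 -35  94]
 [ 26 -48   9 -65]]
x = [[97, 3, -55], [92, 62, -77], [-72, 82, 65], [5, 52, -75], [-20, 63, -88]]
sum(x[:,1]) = 262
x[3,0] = 5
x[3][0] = 5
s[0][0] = 7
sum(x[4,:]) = -45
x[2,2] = 65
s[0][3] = 94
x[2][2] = 65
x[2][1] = 82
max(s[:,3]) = 94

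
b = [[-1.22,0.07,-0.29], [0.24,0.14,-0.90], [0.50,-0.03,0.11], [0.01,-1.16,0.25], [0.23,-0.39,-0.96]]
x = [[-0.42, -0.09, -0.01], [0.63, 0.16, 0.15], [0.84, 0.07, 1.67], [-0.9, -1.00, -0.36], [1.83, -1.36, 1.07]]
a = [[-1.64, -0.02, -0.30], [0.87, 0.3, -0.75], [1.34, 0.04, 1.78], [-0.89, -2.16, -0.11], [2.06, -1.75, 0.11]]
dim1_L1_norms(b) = [1.58, 1.28, 0.64, 1.42, 1.58]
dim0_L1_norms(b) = [2.2, 1.79, 2.51]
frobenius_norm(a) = 4.68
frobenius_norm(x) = 3.52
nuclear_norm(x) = 5.52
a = x + b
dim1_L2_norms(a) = [1.67, 1.19, 2.23, 2.34, 2.71]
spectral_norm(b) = 1.39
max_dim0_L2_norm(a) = 3.21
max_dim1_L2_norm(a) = 2.71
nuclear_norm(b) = 3.96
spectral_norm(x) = 3.01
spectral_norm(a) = 3.41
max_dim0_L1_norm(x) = 4.62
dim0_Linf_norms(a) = [2.06, 2.16, 1.78]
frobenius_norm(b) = 2.29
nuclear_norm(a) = 7.84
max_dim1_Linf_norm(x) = 1.83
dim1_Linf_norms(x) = [0.42, 0.63, 1.67, 1.0, 1.83]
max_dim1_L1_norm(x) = 4.26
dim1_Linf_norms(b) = [1.22, 0.9, 0.5, 1.16, 0.96]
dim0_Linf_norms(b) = [1.22, 1.16, 0.96]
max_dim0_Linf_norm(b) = 1.22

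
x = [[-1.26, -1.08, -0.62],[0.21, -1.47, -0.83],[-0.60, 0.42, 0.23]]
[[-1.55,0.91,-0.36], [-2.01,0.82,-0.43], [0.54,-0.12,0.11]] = x@[[0.05,-0.22,0.03], [1.11,-0.64,0.26], [0.47,0.09,0.07]]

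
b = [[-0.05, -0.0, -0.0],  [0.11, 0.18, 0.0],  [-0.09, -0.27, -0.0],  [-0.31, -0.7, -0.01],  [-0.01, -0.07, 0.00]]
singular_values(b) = [0.85, 0.06, 0.0]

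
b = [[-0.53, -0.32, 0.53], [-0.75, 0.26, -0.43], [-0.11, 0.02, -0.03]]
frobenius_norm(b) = 1.22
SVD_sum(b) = [[-0.37,0.04,-0.07], [-0.82,0.10,-0.16], [-0.11,0.01,-0.02]] + [[-0.16, -0.36, 0.6], [0.07, 0.16, -0.27], [0.00, 0.01, -0.01]] + [[-0.00, -0.00, -0.00], [-0.00, -0.00, -0.0], [0.00, 0.0, 0.0]]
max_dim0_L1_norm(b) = 1.39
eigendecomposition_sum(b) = [[-0.60, -0.2, 0.33], [-0.49, -0.17, 0.27], [-0.08, -0.03, 0.05]] + [[0.07, -0.12, 0.20], [-0.26, 0.43, -0.71], [-0.03, 0.05, -0.08]] + [[0.00, 0.00, -0.00], [-0.00, -0.00, 0.01], [-0.00, -0.00, 0.0]]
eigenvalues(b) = [-0.72, 0.42, 0.0]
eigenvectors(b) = [[-0.77,-0.26,-0.0], [-0.63,0.96,0.86], [-0.1,0.11,0.52]]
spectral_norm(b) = 0.93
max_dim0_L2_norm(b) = 0.92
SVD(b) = [[-0.41,0.91,-0.04], [-0.91,-0.41,-0.12], [-0.12,-0.01,0.99]] @ diag([0.9314251848952931, 0.7905976711212129, 0.0015644041944450537]) @ [[0.97, -0.12, 0.19], [-0.22, -0.5, 0.83], [0.0, 0.86, 0.52]]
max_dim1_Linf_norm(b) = 0.75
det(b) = -0.00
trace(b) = -0.30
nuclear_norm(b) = 1.72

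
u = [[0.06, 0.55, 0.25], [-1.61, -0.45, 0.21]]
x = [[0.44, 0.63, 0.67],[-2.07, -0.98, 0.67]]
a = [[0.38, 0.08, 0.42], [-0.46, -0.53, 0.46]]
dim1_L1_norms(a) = [0.88, 1.45]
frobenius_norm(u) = 1.79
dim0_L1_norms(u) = [1.67, 1.0, 0.46]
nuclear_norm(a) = 1.41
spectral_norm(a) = 0.84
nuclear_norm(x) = 3.33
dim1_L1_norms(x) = [1.74, 3.72]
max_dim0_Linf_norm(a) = 0.53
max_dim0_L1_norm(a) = 0.88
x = a + u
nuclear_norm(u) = 2.27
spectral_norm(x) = 2.44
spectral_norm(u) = 1.69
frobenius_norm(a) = 1.02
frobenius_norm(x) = 2.59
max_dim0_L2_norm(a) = 0.62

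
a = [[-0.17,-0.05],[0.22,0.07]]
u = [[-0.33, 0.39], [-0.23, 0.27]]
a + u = [[-0.5,0.34], [-0.01,0.34]]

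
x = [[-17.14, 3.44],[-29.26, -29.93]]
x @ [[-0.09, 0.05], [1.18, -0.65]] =[[5.6,-3.09], [-32.68,17.99]]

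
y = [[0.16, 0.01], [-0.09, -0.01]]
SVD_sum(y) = [[0.16, 0.01], [-0.09, -0.01]] + [[0.00, -0.00], [0.00, -0.0]]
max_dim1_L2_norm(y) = 0.16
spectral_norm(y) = 0.18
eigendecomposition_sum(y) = [[0.16, 0.01],[-0.09, -0.01]] + [[0.00, 0.0], [-0.0, -0.00]]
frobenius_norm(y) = 0.18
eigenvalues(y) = [0.15, -0.0]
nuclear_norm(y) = 0.19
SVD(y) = [[-0.87, 0.49], [0.49, 0.87]] @ diag([0.18408025302687941, 0.003802689253679948]) @ [[-1.0, -0.07], [0.07, -1.00]]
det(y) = -0.00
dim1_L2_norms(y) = [0.16, 0.09]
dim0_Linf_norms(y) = [0.16, 0.01]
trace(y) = 0.15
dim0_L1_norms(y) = [0.25, 0.02]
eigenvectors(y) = [[0.88, -0.06], [-0.48, 1.00]]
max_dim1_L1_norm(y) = 0.17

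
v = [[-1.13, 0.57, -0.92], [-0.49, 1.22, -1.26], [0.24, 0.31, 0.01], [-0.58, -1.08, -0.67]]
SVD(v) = [[-0.65, 0.21, -0.7], [-0.76, -0.27, 0.55], [-0.02, -0.25, 0.25], [-0.08, 0.91, 0.39]] @ diag([2.3137431522010816, 1.5139090331396552, 0.4737848298761336]) @ [[0.49, -0.52, 0.69],[-0.46, -0.84, -0.31],[0.74, -0.17, -0.65]]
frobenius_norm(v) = 2.81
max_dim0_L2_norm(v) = 1.75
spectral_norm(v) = 2.31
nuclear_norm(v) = 4.30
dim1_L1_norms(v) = [2.62, 2.97, 0.56, 2.33]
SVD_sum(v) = [[-0.74, 0.78, -1.04],[-0.87, 0.92, -1.22],[-0.02, 0.02, -0.03],[-0.09, 0.10, -0.13]] + [[-0.15, -0.27, -0.10], [0.19, 0.34, 0.13], [0.17, 0.31, 0.11], [-0.63, -1.15, -0.42]] + [[-0.24, 0.05, 0.21], [0.19, -0.04, -0.17], [0.09, -0.02, -0.08], [0.14, -0.03, -0.12]]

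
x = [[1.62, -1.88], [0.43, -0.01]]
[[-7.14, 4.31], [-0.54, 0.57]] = x@[[-1.18, 1.30], [2.78, -1.17]]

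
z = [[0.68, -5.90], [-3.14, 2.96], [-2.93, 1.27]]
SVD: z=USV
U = [[-0.76,  -0.61],[0.55,  -0.47],[0.33,  -0.64]]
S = [7.32, 3.25]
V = [[-0.44, 0.90],[0.9, 0.44]]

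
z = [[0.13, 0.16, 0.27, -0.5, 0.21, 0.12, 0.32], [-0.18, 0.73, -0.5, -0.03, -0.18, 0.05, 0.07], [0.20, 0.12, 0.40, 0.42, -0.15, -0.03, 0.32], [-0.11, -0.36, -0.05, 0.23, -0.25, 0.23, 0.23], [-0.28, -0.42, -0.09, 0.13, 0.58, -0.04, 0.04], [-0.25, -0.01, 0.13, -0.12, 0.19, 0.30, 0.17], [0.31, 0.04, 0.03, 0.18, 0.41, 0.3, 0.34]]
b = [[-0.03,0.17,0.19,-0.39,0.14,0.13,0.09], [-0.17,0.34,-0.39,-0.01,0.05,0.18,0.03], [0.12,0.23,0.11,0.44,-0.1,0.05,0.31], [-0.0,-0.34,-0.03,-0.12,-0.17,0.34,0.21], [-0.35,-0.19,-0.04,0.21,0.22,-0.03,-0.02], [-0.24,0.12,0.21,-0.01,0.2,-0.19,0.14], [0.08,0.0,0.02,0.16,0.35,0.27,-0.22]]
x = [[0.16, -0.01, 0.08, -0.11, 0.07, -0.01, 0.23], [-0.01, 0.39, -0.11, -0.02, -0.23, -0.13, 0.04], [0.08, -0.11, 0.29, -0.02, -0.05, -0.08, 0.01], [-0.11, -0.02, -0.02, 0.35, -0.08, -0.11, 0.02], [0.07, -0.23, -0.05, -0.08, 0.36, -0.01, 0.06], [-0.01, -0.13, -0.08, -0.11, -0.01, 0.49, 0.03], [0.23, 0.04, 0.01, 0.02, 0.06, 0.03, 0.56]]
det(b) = 0.00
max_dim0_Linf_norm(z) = 0.73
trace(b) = 0.11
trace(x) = 2.60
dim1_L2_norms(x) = [0.32, 0.49, 0.33, 0.39, 0.45, 0.53, 0.61]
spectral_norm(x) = 0.73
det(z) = -0.02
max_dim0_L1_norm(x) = 0.95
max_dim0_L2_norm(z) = 0.94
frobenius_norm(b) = 1.43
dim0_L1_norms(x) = [0.67, 0.93, 0.64, 0.71, 0.86, 0.86, 0.95]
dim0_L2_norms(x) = [0.32, 0.49, 0.33, 0.39, 0.45, 0.53, 0.61]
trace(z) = 2.71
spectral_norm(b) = 0.69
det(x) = 0.00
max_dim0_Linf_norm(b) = 0.44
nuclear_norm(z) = 4.61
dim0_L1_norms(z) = [1.46, 1.84, 1.47, 1.61, 1.97, 1.07, 1.49]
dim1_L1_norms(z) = [1.71, 1.74, 1.64, 1.46, 1.58, 1.17, 1.61]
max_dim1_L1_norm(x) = 0.95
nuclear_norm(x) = 2.60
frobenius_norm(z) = 1.91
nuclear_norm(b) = 3.48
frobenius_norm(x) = 1.21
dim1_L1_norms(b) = [1.14, 1.17, 1.36, 1.21, 1.06, 1.11, 1.1]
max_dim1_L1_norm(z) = 1.74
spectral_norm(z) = 1.09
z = b + x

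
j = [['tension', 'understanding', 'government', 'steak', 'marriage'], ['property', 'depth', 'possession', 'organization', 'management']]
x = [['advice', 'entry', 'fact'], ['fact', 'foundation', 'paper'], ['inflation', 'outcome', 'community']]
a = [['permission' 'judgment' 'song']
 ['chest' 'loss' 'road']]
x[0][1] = 'entry'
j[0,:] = ['tension', 'understanding', 'government', 'steak', 'marriage']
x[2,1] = 'outcome'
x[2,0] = 'inflation'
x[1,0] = 'fact'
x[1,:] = ['fact', 'foundation', 'paper']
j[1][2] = 'possession'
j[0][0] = 'tension'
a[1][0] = 'chest'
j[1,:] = ['property', 'depth', 'possession', 'organization', 'management']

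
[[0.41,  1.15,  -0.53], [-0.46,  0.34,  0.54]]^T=[[0.41, -0.46],[1.15, 0.34],[-0.53, 0.54]]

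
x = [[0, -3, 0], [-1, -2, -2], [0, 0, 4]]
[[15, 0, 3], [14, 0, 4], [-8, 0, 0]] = x @[[0, 0, -2], [-5, 0, -1], [-2, 0, 0]]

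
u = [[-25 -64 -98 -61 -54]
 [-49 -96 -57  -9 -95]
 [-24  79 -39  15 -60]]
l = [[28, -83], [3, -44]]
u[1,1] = -96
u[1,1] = -96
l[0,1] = -83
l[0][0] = 28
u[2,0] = -24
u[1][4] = -95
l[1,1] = -44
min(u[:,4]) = -95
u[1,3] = -9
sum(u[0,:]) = -302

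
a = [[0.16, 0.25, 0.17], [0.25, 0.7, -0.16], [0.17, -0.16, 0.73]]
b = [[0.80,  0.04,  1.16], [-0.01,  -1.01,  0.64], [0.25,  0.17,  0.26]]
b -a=[[0.64, -0.21, 0.99], [-0.26, -1.71, 0.80], [0.08, 0.33, -0.47]]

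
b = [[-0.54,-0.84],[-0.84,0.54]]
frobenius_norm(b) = 1.41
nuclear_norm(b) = 2.00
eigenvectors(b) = [[-0.88, 0.48], [-0.48, -0.88]]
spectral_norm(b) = 1.00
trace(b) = 0.00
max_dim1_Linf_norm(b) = 0.84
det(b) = -1.00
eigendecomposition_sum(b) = [[-0.77, -0.42], [-0.42, -0.23]] + [[0.23, -0.42], [-0.42, 0.77]]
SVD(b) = [[-0.84, -0.54], [0.54, -0.84]] @ diag([0.9985990186255943, 0.9985990186255942]) @ [[0.00, 1.00], [1.00, 0.0]]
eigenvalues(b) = [-1.0, 1.0]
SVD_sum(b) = [[0.0, -0.84], [0.0, 0.54]] + [[-0.54, 0.00], [-0.84, 0.0]]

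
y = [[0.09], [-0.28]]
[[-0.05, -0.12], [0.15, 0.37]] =y @ [[-0.53, -1.32]]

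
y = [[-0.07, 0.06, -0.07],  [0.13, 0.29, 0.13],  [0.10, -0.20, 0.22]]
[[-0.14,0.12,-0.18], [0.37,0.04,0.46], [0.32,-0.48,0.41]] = y @ [[1.0, 0.67, 1.21],[0.28, 0.68, 0.32],[1.24, -1.87, 1.61]]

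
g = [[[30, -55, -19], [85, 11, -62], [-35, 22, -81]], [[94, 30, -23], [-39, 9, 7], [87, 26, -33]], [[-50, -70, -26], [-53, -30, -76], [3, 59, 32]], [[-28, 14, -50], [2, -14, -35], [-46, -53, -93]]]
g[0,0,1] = -55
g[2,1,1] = -30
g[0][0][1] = -55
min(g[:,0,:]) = -70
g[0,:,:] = [[30, -55, -19], [85, 11, -62], [-35, 22, -81]]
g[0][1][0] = 85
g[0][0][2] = -19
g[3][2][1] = -53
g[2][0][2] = -26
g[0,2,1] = 22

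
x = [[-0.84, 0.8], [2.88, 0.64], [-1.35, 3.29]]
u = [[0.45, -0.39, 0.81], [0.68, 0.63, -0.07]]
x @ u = [[0.17, 0.83, -0.74], [1.73, -0.72, 2.29], [1.63, 2.6, -1.32]]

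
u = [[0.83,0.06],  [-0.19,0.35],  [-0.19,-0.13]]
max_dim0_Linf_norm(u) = 0.83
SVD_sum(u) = [[0.83, 0.01], [-0.19, -0.00], [-0.19, -0.00]] + [[-0.0, 0.05],[-0.0, 0.35],[0.0, -0.13]]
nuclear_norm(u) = 1.25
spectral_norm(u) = 0.87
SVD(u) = [[-0.95,-0.13],[0.21,-0.93],[0.22,0.34]] @ diag([0.8724697850220566, 0.37801649993560643]) @ [[-1.0, -0.01], [0.01, -1.00]]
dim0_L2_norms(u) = [0.87, 0.38]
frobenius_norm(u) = 0.95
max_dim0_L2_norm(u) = 0.87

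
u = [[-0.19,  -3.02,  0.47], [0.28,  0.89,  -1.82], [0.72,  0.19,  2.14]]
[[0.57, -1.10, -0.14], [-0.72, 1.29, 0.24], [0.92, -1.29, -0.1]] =u @ [[0.25, -0.11, 0.16],[-0.15, 0.28, 0.02],[0.36, -0.59, -0.10]]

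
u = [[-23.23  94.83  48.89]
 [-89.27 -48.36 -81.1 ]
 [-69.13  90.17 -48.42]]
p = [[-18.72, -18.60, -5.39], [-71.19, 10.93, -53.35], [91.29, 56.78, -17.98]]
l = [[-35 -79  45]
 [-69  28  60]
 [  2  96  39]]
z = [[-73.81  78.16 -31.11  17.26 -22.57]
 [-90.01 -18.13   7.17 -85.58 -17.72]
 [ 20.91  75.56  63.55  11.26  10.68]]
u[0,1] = 94.83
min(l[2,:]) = 2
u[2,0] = -69.13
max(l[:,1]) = 96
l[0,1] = -79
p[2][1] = 56.78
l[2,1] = 96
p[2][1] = 56.78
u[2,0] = -69.13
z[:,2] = [-31.11, 7.17, 63.55]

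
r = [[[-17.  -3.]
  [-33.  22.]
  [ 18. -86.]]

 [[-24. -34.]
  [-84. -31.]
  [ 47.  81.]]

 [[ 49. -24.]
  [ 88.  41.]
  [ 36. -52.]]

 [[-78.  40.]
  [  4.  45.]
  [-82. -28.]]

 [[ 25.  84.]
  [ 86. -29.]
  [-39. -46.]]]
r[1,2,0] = 47.0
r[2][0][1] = -24.0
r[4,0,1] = 84.0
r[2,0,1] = -24.0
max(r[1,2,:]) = 81.0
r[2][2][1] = -52.0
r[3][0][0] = -78.0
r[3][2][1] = -28.0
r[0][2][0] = 18.0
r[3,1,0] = 4.0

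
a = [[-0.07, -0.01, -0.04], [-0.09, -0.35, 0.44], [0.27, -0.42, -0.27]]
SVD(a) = [[-0.03, -0.01, -1.0], [0.79, 0.61, -0.02], [0.61, -0.79, -0.01]] @ diag([0.5722363359346314, 0.564962675365507, 0.07976685577328464]) @ [[0.17, -0.93, 0.32], [-0.48, 0.21, 0.85], [0.86, 0.3, 0.41]]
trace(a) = -0.69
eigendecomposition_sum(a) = [[(-0.09+0j),  -0.01+0.00j,  (0.01-0j)], [-0.04+0.00j,  (-0+0j),  0.00-0.00j], [-0.04+0.00j,  -0.00+0.00j,  -0j]] + [[0.01+0.01j, (-0-0.02j), -0.02+0.00j], [(-0.02-0.16j), (-0.17+0.19j), (0.22+0.16j)], [(0.16-0.04j), -0.21-0.15j, -0.14+0.24j]] + [[(0.01-0.01j), -0.00+0.02j, -0.02-0.00j], [(-0.02+0.16j), -0.17-0.19j, (0.22-0.16j)], [(0.16+0.04j), (-0.21+0.15j), (-0.14-0.24j)]]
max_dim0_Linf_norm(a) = 0.44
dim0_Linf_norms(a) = [0.27, 0.42, 0.44]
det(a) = -0.03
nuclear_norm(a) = 1.22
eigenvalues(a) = [(-0.09+0j), (-0.3+0.43j), (-0.3-0.43j)]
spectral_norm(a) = 0.57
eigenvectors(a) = [[(0.84+0j), 0.04+0.05j, 0.04-0.05j],[(0.38+0j), (0.07-0.7j), 0.07+0.70j],[0.39+0.00j, 0.71+0.00j, 0.71-0.00j]]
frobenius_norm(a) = 0.81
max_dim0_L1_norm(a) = 0.78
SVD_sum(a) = [[-0.00, 0.01, -0.0], [0.08, -0.42, 0.15], [0.06, -0.32, 0.11]] + [[0.0, -0.0, -0.0], [-0.16, 0.07, 0.29], [0.21, -0.10, -0.38]] + [[-0.07, -0.02, -0.03], [-0.00, -0.00, -0.0], [-0.0, -0.00, -0.0]]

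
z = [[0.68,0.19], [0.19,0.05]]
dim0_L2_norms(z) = [0.71, 0.2]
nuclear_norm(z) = 0.74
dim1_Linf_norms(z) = [0.68, 0.19]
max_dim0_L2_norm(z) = 0.71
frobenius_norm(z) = 0.73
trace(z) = 0.73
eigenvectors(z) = [[0.96, -0.27], [0.27, 0.96]]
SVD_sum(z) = [[0.68, 0.19], [0.19, 0.05]] + [[-0.00, 0.00],  [0.0, -0.0]]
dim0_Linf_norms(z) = [0.68, 0.19]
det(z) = -0.00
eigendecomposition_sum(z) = [[0.68, 0.19], [0.19, 0.05]] + [[-0.00,0.0], [0.0,-0.0]]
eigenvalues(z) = [0.73, -0.0]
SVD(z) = [[-0.96, -0.27], [-0.27, 0.96]] @ diag([0.7328654645383282, 0.0028654645383281887]) @ [[-0.96, -0.27], [0.27, -0.96]]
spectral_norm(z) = 0.73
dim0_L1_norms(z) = [0.87, 0.24]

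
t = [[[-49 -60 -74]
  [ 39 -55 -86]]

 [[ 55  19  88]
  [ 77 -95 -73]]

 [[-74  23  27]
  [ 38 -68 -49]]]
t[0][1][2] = -86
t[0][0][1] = -60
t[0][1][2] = -86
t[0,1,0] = 39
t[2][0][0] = -74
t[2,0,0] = -74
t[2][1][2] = -49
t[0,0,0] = -49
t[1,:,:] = [[55, 19, 88], [77, -95, -73]]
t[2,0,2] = 27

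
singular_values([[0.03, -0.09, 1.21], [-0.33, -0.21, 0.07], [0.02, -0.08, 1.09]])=[1.64, 0.39, 0.0]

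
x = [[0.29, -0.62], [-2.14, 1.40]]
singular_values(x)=[2.62, 0.35]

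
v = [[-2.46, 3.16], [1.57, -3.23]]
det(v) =2.985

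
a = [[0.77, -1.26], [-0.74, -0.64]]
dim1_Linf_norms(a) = [1.26, 0.74]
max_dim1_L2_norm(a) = 1.48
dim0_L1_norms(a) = [1.51, 1.9]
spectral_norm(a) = 1.49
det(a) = -1.43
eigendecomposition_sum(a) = [[1.00, -0.66], [-0.39, 0.26]] + [[-0.23, -0.60],[-0.35, -0.9]]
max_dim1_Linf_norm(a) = 1.26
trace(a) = 0.13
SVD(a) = [[0.98, 0.18],[0.18, -0.98]] @ diag([1.491531595585921, 0.9555278642556252]) @ [[0.42, -0.91], [0.91, 0.42]]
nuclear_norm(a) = 2.45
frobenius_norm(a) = 1.77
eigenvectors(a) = [[0.93, 0.55], [-0.36, 0.83]]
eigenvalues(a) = [1.26, -1.13]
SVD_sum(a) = [[0.61, -1.33], [0.11, -0.25]] + [[0.16, 0.07], [-0.85, -0.39]]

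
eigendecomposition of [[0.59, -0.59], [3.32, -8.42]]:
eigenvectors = [[0.94, 0.07], [0.35, 1.0]]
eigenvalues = [0.37, -8.2]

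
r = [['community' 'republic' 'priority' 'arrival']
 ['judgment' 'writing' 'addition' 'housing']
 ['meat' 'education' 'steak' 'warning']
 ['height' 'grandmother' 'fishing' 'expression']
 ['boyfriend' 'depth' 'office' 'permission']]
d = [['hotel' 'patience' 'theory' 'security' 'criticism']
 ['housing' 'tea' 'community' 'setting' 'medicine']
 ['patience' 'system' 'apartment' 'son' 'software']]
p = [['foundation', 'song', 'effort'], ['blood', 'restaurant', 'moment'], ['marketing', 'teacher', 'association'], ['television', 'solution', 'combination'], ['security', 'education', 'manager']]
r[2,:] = ['meat', 'education', 'steak', 'warning']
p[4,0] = 'security'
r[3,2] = 'fishing'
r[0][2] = 'priority'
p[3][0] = 'television'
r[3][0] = 'height'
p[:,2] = ['effort', 'moment', 'association', 'combination', 'manager']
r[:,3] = ['arrival', 'housing', 'warning', 'expression', 'permission']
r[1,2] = 'addition'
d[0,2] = 'theory'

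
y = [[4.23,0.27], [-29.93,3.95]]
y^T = [[4.23,-29.93],[0.27,3.95]]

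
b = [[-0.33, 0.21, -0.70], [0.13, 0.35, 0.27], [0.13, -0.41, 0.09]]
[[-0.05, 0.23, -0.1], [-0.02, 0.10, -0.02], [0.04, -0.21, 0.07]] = b @ [[0.02, -0.09, 0.03], [-0.09, 0.44, -0.15], [0.03, -0.15, 0.09]]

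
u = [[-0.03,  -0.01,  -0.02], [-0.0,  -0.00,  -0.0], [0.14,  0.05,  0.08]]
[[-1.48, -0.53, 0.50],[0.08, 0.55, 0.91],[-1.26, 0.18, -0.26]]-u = [[-1.45, -0.52, 0.52], [0.08, 0.55, 0.91], [-1.4, 0.13, -0.34]]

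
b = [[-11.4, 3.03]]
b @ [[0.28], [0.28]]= [[-2.34]]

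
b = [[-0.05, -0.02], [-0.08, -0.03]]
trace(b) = -0.08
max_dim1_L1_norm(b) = 0.11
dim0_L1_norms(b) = [0.13, 0.05]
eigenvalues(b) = [-0.08, 0.0]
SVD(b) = [[-0.53,-0.85],[-0.85,0.53]] @ diag([0.10099019513592786, 0.000990195135927858]) @ [[0.93, 0.36], [-0.36, 0.93]]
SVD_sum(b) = [[-0.05, -0.02], [-0.08, -0.03]] + [[0.0,-0.0],[-0.00,0.00]]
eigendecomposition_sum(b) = [[-0.05, -0.02], [-0.08, -0.03]] + [[0.00, -0.00], [-0.00, 0.00]]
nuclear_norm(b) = 0.10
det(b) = -0.00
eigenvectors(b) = [[-0.54, 0.36], [-0.84, -0.93]]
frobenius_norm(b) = 0.10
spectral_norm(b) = 0.10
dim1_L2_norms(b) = [0.05, 0.09]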